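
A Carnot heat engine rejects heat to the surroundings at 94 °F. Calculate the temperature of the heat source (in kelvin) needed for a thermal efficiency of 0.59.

T_C = 94 °F → (94 − 32) × 5/9 = 34.44 °C = 307.59 K.
From η = 1 − T_C/T_H, solving for T_H gives T_H = T_C/(1 − η) = 307.59/(1 − 0.59) = 750 K.

T_H ≈ 750 K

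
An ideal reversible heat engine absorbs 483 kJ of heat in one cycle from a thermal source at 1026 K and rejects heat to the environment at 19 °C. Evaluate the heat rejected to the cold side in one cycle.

Q_C ≈ 138 kJ

T_C = 19 °C → 19 + 273.15 = 292.15 K.
η_rev = 1 − T_C/T_H = 1 − 292.15/1026.00 = 0.7153.
For a reversible cycle Q_C/Q_H = T_C/T_H, so Q_C = 483 × 292.15/1026.00 = 138 kJ.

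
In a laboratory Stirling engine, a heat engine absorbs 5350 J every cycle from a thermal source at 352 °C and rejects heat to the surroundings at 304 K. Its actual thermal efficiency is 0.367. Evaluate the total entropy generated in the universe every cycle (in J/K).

ΔS_univ ≈ 2.582 J/K

T_H = 352 °C → 352 + 273.15 = 625.15 K.
W = η·Q_H = 0.367 × 5350 = 1963 J, so Q_C = Q_H − W = 3387 J.
Reservoir entropy changes: ΔS_H = −Q_H/T_H = −5350/625.15 = -8.558 J/K and ΔS_C = +Q_C/T_C = 3387/304.00 = 11.14 J/K.
ΔS_univ = −Q_H/T_H + Q_C/T_C = 2.582 J/K (> 0, since η = 0.367 < η_Carnot = 0.514).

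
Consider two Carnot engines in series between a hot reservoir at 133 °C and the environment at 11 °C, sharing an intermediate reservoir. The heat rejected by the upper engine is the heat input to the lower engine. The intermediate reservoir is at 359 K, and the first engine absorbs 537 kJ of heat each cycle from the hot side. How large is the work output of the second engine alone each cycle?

W₂ ≈ 99.0 kJ

T_H = 133 °C → 133 + 273.15 = 406.15 K.
T_C = 11 °C → 11 + 273.15 = 284.15 K.
Heat entering the second stage: Q_m = Q_H·(T_m/T_H) = 537 × 359.00/406.15 = 475 kJ.
Second-stage efficiency η₂ = 1 − T_C/T_m = 1 − 284.15/359.00 = 0.2085, so W₂ = η₂·Q_m = 99.0 kJ.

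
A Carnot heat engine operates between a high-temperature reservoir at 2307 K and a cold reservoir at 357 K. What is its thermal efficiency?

η ≈ 0.8453

η_rev = 1 − T_C/T_H = 1 − 357.00/2307.00 = 0.8453.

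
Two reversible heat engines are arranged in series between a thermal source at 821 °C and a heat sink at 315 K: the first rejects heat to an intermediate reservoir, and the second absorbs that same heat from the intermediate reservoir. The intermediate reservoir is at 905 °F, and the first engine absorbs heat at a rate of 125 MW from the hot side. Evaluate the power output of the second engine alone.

T_H = 821 °C → 821 + 273.15 = 1094.15 K.
T_m = 905 °F → (905 − 32) × 5/9 = 485.00 °C = 758.15 K.
Heat entering the second stage: Q_m = Q_H·(T_m/T_H) = 125 × 758.15/1094.15 = 86.61 MW.
Second-stage efficiency η₂ = 1 − T_C/T_m = 1 − 315.00/758.15 = 0.5845, so W₂ = η₂·Q_m = 50.63 MW.

Ẇ₂ ≈ 50.63 MW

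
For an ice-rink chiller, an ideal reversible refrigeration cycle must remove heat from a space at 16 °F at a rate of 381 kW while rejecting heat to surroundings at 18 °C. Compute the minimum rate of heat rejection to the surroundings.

T_H = 18 °C → 18 + 273.15 = 291.15 K.
T_C = 16 °F → (16 − 32) × 5/9 = -8.89 °C = 264.26 K.
For a reversible cycle Q_H/Q_C = T_H/T_C, so Q_H = Q_C·T_H/T_C = 381 × 291.15/264.26 = 420 kW.

Q̇_H ≈ 420 kW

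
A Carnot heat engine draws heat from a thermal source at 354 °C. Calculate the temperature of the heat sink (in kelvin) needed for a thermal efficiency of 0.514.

T_H = 354 °C → 354 + 273.15 = 627.15 K.
From η = 1 − T_C/T_H, T_C = T_H·(1 − η) = 627.15 × (1 − 0.514) = 305 K.

T_C ≈ 305 K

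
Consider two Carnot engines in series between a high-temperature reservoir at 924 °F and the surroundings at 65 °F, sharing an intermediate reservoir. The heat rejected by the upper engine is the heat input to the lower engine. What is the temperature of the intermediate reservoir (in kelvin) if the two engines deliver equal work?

T_m ≈ 530 K

T_H = 924 °F → (924 − 32) × 5/9 = 495.56 °C = 768.71 K.
T_C = 65 °F → (65 − 32) × 5/9 = 18.33 °C = 291.48 K.
For reversible stages Q_m = Q_H·(T_m/T_H). Setting W₁ = Q_H(1 − T_m/T_H) equal to W₂ = Q_m(1 − T_C/T_m) = Q_H·(T_m − T_C)/T_H gives T_H − T_m = T_m − T_C, so T_m = (T_H + T_C)/2 = (768.71 + 291.48)/2 = 530 K.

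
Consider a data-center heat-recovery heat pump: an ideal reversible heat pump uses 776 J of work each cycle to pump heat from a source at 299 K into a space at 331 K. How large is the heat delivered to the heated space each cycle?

Q_H ≈ 8030 J

Reversible heating COP: COP_HP = T_H/(T_H − T_C) = 331.00/32.00 = 10.3438.
Q_H = COP_HP · W = 10.3438 × 776 = 8030 J.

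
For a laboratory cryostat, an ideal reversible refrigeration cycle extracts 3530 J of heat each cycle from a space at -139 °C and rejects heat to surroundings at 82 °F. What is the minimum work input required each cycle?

W_in ≈ 4390 J

T_H = 82 °F → (82 − 32) × 5/9 = 27.78 °C = 300.93 K.
T_C = -139 °C → -139 + 273.15 = 134.15 K.
COP_R = T_C/(T_H − T_C) = 134.15/166.78 = 0.8044.
W = Q_C/COP_R = 3530/0.8044 = 4390 J.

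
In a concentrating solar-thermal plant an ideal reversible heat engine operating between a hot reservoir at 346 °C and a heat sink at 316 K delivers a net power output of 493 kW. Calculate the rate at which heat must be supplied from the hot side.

Q̇_H ≈ 1007 kW

T_H = 346 °C → 346 + 273.15 = 619.15 K.
The Carnot efficiency is η = 1 − T_C/T_H = 1 − 316.00/619.15 = 0.4896.
Q_H = W/η = 493/0.4896 = 1007 kW.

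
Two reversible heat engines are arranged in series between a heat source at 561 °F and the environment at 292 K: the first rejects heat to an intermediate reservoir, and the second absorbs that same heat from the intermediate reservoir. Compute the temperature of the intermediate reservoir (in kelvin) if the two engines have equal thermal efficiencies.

T_H = 561 °F → (561 − 32) × 5/9 = 293.89 °C = 567.04 K.
Equal efficiencies require 1 − T_m/T_H = 1 − T_C/T_m, i.e. T_m/T_H = T_C/T_m, so T_m = √(T_H·T_C) = √(567.04 × 292.00) = 407 K.

T_m ≈ 407 K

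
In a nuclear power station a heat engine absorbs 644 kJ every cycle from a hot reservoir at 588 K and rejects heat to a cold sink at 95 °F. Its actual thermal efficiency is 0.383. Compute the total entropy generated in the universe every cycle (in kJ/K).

ΔS_univ ≈ 0.194 kJ/K

T_C = 95 °F → (95 − 32) × 5/9 = 35.00 °C = 308.15 K.
W = η·Q_H = 0.383 × 644 = 246.7 kJ, so Q_C = Q_H − W = 397.3 kJ.
Reservoir entropy changes: ΔS_H = −Q_H/T_H = −644/588.00 = -1.095 kJ/K and ΔS_C = +Q_C/T_C = 397.3/308.15 = 1.289 kJ/K.
ΔS_univ = −Q_H/T_H + Q_C/T_C = 0.194 kJ/K (> 0, since η = 0.383 < η_Carnot = 0.476).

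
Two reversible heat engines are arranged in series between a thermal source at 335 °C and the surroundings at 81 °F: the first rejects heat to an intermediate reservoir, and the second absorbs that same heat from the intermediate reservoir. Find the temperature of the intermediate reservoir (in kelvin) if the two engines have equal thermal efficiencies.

T_m ≈ 427 K

T_H = 335 °C → 335 + 273.15 = 608.15 K.
T_C = 81 °F → (81 − 32) × 5/9 = 27.22 °C = 300.37 K.
Equal efficiencies require 1 − T_m/T_H = 1 − T_C/T_m, i.e. T_m/T_H = T_C/T_m, so T_m = √(T_H·T_C) = √(608.15 × 300.37) = 427 K.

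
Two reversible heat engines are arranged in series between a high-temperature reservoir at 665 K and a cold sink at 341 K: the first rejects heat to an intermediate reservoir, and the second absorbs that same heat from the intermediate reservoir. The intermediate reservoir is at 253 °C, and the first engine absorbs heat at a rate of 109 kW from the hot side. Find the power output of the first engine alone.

Ẇ₁ ≈ 22.8 kW

T_m = 253 °C → 253 + 273.15 = 526.15 K.
First-stage efficiency η₁ = 1 − T_m/T_H = 1 − 526.15/665.00 = 0.2088.
W₁ = η₁·Q_H = 0.2088 × 109 = 22.8 kW.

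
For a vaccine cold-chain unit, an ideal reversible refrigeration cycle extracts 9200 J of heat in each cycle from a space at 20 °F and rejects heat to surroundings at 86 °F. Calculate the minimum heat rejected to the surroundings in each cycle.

T_H = 86 °F → (86 − 32) × 5/9 = 30.00 °C = 303.15 K.
T_C = 20 °F → (20 − 32) × 5/9 = -6.67 °C = 266.48 K.
For a reversible cycle Q_H/Q_C = T_H/T_C, so Q_H = Q_C·T_H/T_C = 9200 × 303.15/266.48 = 10470 J.

Q_H ≈ 10470 J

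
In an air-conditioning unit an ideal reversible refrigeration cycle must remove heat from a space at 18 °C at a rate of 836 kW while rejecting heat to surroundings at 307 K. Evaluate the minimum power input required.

Ẇ_in ≈ 45.5 kW

T_C = 18 °C → 18 + 273.15 = 291.15 K.
The reversible coefficient of performance is COP_R = T_C/(T_H − T_C) = 291.15/15.85 = 18.3691.
W = Q_C/COP_R = 836/18.3691 = 45.5 kW.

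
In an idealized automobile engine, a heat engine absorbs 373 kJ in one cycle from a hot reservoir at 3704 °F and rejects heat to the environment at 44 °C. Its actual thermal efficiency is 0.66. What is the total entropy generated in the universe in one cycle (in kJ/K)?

T_H = 3704 °F → (3704 − 32) × 5/9 = 2040.00 °C = 2313.15 K.
T_C = 44 °C → 44 + 273.15 = 317.15 K.
W = η·Q_H = 0.66 × 373 = 246.2 kJ, so Q_C = Q_H − W = 126.8 kJ.
The hot reservoir loses entropy Q_H/T_H = 373/2313.15 = 0.1613 kJ/K; the cold reservoir gains Q_C/T_C = 126.8/317.15 = 0.3999 kJ/K.
ΔS_univ = −Q_H/T_H + Q_C/T_C = 0.239 kJ/K (> 0, since η = 0.66 < η_Carnot = 0.863).

ΔS_univ ≈ 0.239 kJ/K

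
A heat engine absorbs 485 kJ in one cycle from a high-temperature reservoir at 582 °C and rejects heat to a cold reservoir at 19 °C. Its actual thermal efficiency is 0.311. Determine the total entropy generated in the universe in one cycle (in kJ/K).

ΔS_univ ≈ 0.577 kJ/K

T_H = 582 °C → 582 + 273.15 = 855.15 K.
T_C = 19 °C → 19 + 273.15 = 292.15 K.
W = η·Q_H = 0.311 × 485 = 150.8 kJ, so Q_C = Q_H − W = 334.2 kJ.
Reservoir entropy changes: ΔS_H = −Q_H/T_H = −485/855.15 = -0.5672 kJ/K and ΔS_C = +Q_C/T_C = 334.2/292.15 = 1.144 kJ/K.
ΔS_univ = −Q_H/T_H + Q_C/T_C = 0.577 kJ/K (> 0, since η = 0.311 < η_Carnot = 0.658).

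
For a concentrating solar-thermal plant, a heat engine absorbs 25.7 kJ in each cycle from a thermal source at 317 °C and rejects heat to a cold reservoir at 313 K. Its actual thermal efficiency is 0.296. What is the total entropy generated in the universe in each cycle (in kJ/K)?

ΔS_univ ≈ 0.0143 kJ/K

T_H = 317 °C → 317 + 273.15 = 590.15 K.
W = η·Q_H = 0.296 × 25.7 = 7.607 kJ, so Q_C = Q_H − W = 18.09 kJ.
Entropy balance on the reservoirs: −Q_H/T_H = -0.04355 kJ/K, +Q_C/T_C = 0.05780 kJ/K.
ΔS_univ = −Q_H/T_H + Q_C/T_C = 0.0143 kJ/K (> 0, since η = 0.296 < η_Carnot = 0.470).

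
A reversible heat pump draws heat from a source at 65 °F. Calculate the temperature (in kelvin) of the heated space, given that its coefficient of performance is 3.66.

T_C = 65 °F → (65 − 32) × 5/9 = 18.33 °C = 291.48 K.
COP_HP = T_H/(T_H − T_C) ⇒ T_H = T_C·COP_HP/(COP_HP − 1) = 291.48 × 3.66/(3.66 − 1) = 401 K.

T_H ≈ 401 K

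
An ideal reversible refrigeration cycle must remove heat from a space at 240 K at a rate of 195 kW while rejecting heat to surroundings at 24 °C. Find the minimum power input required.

T_H = 24 °C → 24 + 273.15 = 297.15 K.
For a reversible refrigerator, COP_R = T_C/(T_H − T_C) = 240.00/57.15 = 4.1995.
W = Q_C/COP_R = 195/4.1995 = 46.4 kW.

Ẇ_in ≈ 46.4 kW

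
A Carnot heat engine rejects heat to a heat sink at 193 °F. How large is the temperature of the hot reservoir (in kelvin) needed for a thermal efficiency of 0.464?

T_C = 193 °F → (193 − 32) × 5/9 = 89.44 °C = 362.59 K.
From η = 1 − T_C/T_H, solving for T_H gives T_H = T_C/(1 − η) = 362.59/(1 − 0.464) = 676.5 K.

T_H ≈ 676.5 K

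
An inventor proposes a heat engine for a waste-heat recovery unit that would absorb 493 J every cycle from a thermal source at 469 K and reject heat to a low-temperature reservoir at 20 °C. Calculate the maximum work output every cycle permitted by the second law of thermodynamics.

W_max ≈ 185 J

T_C = 20 °C → 20 + 273.15 = 293.15 K.
The second-law ceiling is the Carnot efficiency, η_max = 1 − T_C/T_H = 1 − 293.15/469.00 = 0.3749.
W_max = η_max · Q_H = 0.3749 × 493 = 185 J.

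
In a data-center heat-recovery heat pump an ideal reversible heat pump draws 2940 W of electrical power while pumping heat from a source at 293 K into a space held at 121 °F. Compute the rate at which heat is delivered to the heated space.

Q̇_H ≈ 32000 W

T_H = 121 °F → (121 − 32) × 5/9 = 49.44 °C = 322.59 K.
For a reversible heat pump, COP_HP = T_H/(T_H − T_C) = 322.59/29.59 = 10.9005.
Q_H = COP_HP · W = 10.9005 × 2940 = 32000 W.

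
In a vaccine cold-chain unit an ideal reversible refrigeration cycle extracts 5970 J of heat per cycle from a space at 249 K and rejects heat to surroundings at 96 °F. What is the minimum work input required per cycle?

T_H = 96 °F → (96 − 32) × 5/9 = 35.56 °C = 308.71 K.
COP_R = T_C/(T_H − T_C) = 249.00/59.71 = 4.1705.
W = Q_C/COP_R = 5970/4.1705 = 1430 J.

W_in ≈ 1430 J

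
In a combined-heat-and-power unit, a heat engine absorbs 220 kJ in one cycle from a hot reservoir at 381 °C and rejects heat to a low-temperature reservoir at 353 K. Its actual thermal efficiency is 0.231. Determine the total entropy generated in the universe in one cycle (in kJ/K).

ΔS_univ ≈ 0.1429 kJ/K

T_H = 381 °C → 381 + 273.15 = 654.15 K.
W = η·Q_H = 0.231 × 220 = 50.82 kJ, so Q_C = Q_H − W = 169.2 kJ.
The hot reservoir loses entropy Q_H/T_H = 220/654.15 = 0.3363 kJ/K; the cold reservoir gains Q_C/T_C = 169.2/353.00 = 0.4793 kJ/K.
ΔS_univ = −Q_H/T_H + Q_C/T_C = 0.1429 kJ/K (> 0, since η = 0.231 < η_Carnot = 0.460).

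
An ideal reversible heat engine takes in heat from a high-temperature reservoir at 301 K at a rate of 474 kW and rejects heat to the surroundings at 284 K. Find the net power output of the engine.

For a reversible engine, η = 1 − T_C/T_H = 1 − 284.00/301.00 = 0.0565.
W = η·Q_H = 0.0565 × 474 = 26.8 kW.

Ẇ ≈ 26.8 kW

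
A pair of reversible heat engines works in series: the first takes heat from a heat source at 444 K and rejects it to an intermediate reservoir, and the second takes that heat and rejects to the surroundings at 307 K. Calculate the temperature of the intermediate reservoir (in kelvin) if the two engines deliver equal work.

For reversible stages Q_m = Q_H·(T_m/T_H). Setting W₁ = Q_H(1 − T_m/T_H) equal to W₂ = Q_m(1 − T_C/T_m) = Q_H·(T_m − T_C)/T_H gives T_H − T_m = T_m − T_C, so T_m = (T_H + T_C)/2 = (444.00 + 307.00)/2 = 376 K.

T_m ≈ 376 K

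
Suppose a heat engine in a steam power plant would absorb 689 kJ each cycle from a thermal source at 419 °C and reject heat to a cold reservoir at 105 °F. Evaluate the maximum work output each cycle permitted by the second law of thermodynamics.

W_max ≈ 377 kJ

T_H = 419 °C → 419 + 273.15 = 692.15 K.
T_C = 105 °F → (105 − 32) × 5/9 = 40.56 °C = 313.71 K.
The second-law ceiling is the Carnot efficiency, η_max = 1 − T_C/T_H = 1 − 313.71/692.15 = 0.5468.
W_max = η_max · Q_H = 0.5468 × 689 = 377 kJ.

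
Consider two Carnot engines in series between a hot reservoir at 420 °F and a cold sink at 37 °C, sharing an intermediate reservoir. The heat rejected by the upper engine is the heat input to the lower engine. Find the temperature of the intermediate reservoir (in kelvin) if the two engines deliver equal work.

T_H = 420 °F → (420 − 32) × 5/9 = 215.56 °C = 488.71 K.
T_C = 37 °C → 37 + 273.15 = 310.15 K.
For reversible stages Q_m = Q_H·(T_m/T_H). Setting W₁ = Q_H(1 − T_m/T_H) equal to W₂ = Q_m(1 − T_C/T_m) = Q_H·(T_m − T_C)/T_H gives T_H − T_m = T_m − T_C, so T_m = (T_H + T_C)/2 = (488.71 + 310.15)/2 = 399 K.

T_m ≈ 399 K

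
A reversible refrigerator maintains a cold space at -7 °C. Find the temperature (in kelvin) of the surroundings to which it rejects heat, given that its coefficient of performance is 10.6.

T_C = -7 °C → -7 + 273.15 = 266.15 K.
COP_R = T_C/(T_H − T_C) ⇒ T_H = T_C·(1 + 1/COP_R) = 266.15 × (1 + 1/10.6) = 291.3 K.

T_H ≈ 291.3 K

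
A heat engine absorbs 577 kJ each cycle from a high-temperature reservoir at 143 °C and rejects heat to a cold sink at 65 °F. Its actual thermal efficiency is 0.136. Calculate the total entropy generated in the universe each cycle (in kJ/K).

T_H = 143 °C → 143 + 273.15 = 416.15 K.
T_C = 65 °F → (65 − 32) × 5/9 = 18.33 °C = 291.48 K.
W = η·Q_H = 0.136 × 577 = 78.47 kJ, so Q_C = Q_H − W = 498.5 kJ.
Reservoir entropy changes: ΔS_H = −Q_H/T_H = −577/416.15 = -1.387 kJ/K and ΔS_C = +Q_C/T_C = 498.5/291.48 = 1.710 kJ/K.
ΔS_univ = −Q_H/T_H + Q_C/T_C = 0.324 kJ/K (> 0, since η = 0.136 < η_Carnot = 0.300).

ΔS_univ ≈ 0.324 kJ/K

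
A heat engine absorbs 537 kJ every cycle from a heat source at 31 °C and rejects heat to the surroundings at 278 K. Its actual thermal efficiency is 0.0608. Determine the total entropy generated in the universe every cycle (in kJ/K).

ΔS_univ ≈ 0.04863 kJ/K

T_H = 31 °C → 31 + 273.15 = 304.15 K.
W = η·Q_H = 0.0608 × 537 = 32.65 kJ, so Q_C = Q_H − W = 504.4 kJ.
The hot reservoir loses entropy Q_H/T_H = 537/304.15 = 1.766 kJ/K; the cold reservoir gains Q_C/T_C = 504.4/278.00 = 1.814 kJ/K.
ΔS_univ = −Q_H/T_H + Q_C/T_C = 0.04863 kJ/K (> 0, since η = 0.0608 < η_Carnot = 0.086).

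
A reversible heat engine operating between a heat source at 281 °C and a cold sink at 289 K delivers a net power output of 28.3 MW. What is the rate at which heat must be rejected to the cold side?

Q̇_C ≈ 30.8 MW

T_H = 281 °C → 281 + 273.15 = 554.15 K.
η_rev = 1 − T_C/T_H = 1 − 289.00/554.15 = 0.4785.
Since Q_C/Q_H = T_C/T_H and Q_H = W/η, Q_C = W·T_C/(T_H − T_C) = 28.3 × 289.00/265.15 = 30.8 MW.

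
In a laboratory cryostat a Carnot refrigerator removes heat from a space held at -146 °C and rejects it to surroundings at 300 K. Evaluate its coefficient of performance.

COP_R ≈ 0.736

T_C = -146 °C → -146 + 273.15 = 127.15 K.
COP_R = T_C/(T_H − T_C) = 127.15/(300.00 − 127.15) = 0.736.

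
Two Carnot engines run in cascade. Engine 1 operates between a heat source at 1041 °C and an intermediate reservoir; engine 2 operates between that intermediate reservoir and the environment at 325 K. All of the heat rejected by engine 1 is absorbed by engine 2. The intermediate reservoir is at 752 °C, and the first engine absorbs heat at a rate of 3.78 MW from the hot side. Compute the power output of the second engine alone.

Ẇ₂ ≈ 2.01 MW

T_H = 1041 °C → 1041 + 273.15 = 1314.15 K.
T_m = 752 °C → 752 + 273.15 = 1025.15 K.
Heat entering the second stage: Q_m = Q_H·(T_m/T_H) = 3.78 × 1025.15/1314.15 = 2.95 MW.
Second-stage efficiency η₂ = 1 − T_C/T_m = 1 − 325.00/1025.15 = 0.6830, so W₂ = η₂·Q_m = 2.01 MW.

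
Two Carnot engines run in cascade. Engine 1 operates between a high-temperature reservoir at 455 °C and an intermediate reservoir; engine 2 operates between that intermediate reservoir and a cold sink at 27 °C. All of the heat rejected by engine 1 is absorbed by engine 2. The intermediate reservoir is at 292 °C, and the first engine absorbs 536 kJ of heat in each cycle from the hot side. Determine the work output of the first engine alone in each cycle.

W₁ ≈ 120 kJ

T_H = 455 °C → 455 + 273.15 = 728.15 K.
T_C = 27 °C → 27 + 273.15 = 300.15 K.
T_m = 292 °C → 292 + 273.15 = 565.15 K.
First-stage efficiency η₁ = 1 − T_m/T_H = 1 − 565.15/728.15 = 0.2239.
W₁ = η₁·Q_H = 0.2239 × 536 = 120 kJ.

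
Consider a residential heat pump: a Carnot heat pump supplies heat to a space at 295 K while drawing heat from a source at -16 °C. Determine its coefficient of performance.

T_C = -16 °C → -16 + 273.15 = 257.15 K.
For a reversible heat pump, COP_HP = T_H/(T_H − T_C) = 295.00/(295.00 − 257.15) = 7.794.

COP_HP ≈ 7.794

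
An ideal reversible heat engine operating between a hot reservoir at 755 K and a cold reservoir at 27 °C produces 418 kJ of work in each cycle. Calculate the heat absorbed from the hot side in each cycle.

Q_H ≈ 693.8 kJ

T_C = 27 °C → 27 + 273.15 = 300.15 K.
Since the cycle is reversible, η = 1 − T_C/T_H = 1 − 300.15/755.00 = 0.6025.
Q_H = W/η = 418/0.6025 = 693.8 kJ.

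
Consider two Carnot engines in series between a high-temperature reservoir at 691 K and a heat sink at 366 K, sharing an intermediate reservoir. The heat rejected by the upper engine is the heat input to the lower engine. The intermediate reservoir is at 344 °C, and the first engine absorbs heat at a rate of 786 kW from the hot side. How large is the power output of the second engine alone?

Ẇ₂ ≈ 286 kW

T_m = 344 °C → 344 + 273.15 = 617.15 K.
Heat entering the second stage: Q_m = Q_H·(T_m/T_H) = 786 × 617.15/691.00 = 702 kW.
Second-stage efficiency η₂ = 1 − T_C/T_m = 1 − 366.00/617.15 = 0.4070, so W₂ = η₂·Q_m = 286 kW.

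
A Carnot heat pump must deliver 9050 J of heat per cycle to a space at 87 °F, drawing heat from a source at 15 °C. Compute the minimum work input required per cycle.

T_H = 87 °F → (87 − 32) × 5/9 = 30.56 °C = 303.71 K.
T_C = 15 °C → 15 + 273.15 = 288.15 K.
For a reversible heat pump, COP_HP = T_H/(T_H − T_C) = 303.71/15.56 = 19.5239.
W = Q_H/COP_HP = 9050/19.5239 = 464 J.

W_in ≈ 464 J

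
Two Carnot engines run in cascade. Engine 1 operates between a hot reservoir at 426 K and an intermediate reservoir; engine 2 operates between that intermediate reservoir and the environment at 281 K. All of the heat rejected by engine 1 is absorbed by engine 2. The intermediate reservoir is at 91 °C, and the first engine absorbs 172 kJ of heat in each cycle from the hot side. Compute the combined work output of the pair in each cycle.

Two reversible stages in series are equivalent to a single Carnot engine between T_H and T_C, so η_total = 1 − T_C/T_H = 1 − 281.00/426.00 = 0.3404.
W_total = η_total · Q_H = 0.3404 × 172 = 58.5 kJ.

W_total ≈ 58.5 kJ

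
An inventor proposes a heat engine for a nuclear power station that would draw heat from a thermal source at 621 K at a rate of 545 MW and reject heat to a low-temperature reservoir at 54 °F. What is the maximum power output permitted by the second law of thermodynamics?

T_C = 54 °F → (54 − 32) × 5/9 = 12.22 °C = 285.37 K.
The upper bound on efficiency is η_max = 1 − T_C/T_H = 1 − 285.37/621.00 = 0.5405.
W_max = η_max · Q_H = 0.5405 × 545 = 295 MW.

Ẇ_max ≈ 295 MW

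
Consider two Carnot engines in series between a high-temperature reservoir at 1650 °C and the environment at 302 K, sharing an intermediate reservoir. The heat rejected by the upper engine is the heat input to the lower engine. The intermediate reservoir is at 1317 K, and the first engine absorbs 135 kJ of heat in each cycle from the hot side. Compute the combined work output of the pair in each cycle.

T_H = 1650 °C → 1650 + 273.15 = 1923.15 K.
Two reversible stages in series are equivalent to a single Carnot engine between T_H and T_C, so η_total = 1 − T_C/T_H = 1 − 302.00/1923.15 = 0.8430.
W_total = η_total · Q_H = 0.8430 × 135 = 114 kJ.

W_total ≈ 114 kJ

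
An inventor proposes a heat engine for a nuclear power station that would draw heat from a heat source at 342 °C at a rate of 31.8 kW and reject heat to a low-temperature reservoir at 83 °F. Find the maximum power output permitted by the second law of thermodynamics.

Ẇ_max ≈ 16.2 kW

T_H = 342 °C → 342 + 273.15 = 615.15 K.
T_C = 83 °F → (83 − 32) × 5/9 = 28.33 °C = 301.48 K.
By the Carnot theorem, η_max = 1 − T_C/T_H = 1 − 301.48/615.15 = 0.5099.
W_max = η_max · Q_H = 0.5099 × 31.8 = 16.2 kW.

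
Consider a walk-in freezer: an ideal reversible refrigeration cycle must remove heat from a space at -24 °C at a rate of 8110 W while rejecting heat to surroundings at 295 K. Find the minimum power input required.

Ẇ_in ≈ 1490 W

T_C = -24 °C → -24 + 273.15 = 249.15 K.
Carnot COP: COP_R = T_C/(T_H − T_C) = 249.15/45.85 = 5.4340.
W = Q_C/COP_R = 8110/5.4340 = 1490 W.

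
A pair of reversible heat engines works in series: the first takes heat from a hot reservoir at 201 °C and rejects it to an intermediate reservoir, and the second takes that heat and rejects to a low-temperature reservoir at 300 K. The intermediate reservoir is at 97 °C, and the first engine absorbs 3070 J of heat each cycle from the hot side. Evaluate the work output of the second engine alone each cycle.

T_H = 201 °C → 201 + 273.15 = 474.15 K.
T_m = 97 °C → 97 + 273.15 = 370.15 K.
Heat entering the second stage: Q_m = Q_H·(T_m/T_H) = 3070 × 370.15/474.15 = 2400 J.
Second-stage efficiency η₂ = 1 − T_C/T_m = 1 − 300.00/370.15 = 0.1895, so W₂ = η₂·Q_m = 454 J.

W₂ ≈ 454 J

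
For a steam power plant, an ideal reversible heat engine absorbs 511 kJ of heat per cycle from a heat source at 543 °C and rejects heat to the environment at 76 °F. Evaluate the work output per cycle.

W ≈ 325 kJ

T_H = 543 °C → 543 + 273.15 = 816.15 K.
T_C = 76 °F → (76 − 32) × 5/9 = 24.44 °C = 297.59 K.
The Carnot efficiency is η = 1 − T_C/T_H = 1 − 297.59/816.15 = 0.6354.
W = η·Q_H = 0.6354 × 511 = 325 kJ.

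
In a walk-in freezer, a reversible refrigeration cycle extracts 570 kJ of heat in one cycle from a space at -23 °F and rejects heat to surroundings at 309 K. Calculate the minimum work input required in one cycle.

W_in ≈ 156 kJ

T_C = -23 °F → (-23 − 32) × 5/9 = -30.56 °C = 242.59 K.
For a reversible refrigerator, COP_R = T_C/(T_H − T_C) = 242.59/66.41 = 3.6532.
W = Q_C/COP_R = 570/3.6532 = 156 kJ.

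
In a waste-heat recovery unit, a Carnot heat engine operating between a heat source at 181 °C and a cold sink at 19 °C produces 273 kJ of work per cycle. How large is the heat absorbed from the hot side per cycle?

Q_H ≈ 765 kJ

T_H = 181 °C → 181 + 273.15 = 454.15 K.
T_C = 19 °C → 19 + 273.15 = 292.15 K.
Carnot efficiency: η = 1 − T_C/T_H = 1 − 292.15/454.15 = 0.3567.
Q_H = W/η = 273/0.3567 = 765 kJ.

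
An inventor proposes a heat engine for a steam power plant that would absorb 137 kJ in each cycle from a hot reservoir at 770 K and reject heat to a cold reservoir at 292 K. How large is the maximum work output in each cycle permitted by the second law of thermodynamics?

W_max ≈ 85.05 kJ

The second-law ceiling is the Carnot efficiency, η_max = 1 − T_C/T_H = 1 − 292.00/770.00 = 0.6208.
W_max = η_max · Q_H = 0.6208 × 137 = 85.05 kJ.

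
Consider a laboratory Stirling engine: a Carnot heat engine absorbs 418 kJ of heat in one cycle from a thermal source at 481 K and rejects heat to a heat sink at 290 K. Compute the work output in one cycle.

W ≈ 166 kJ

For a reversible engine, η = 1 − T_C/T_H = 1 − 290.00/481.00 = 0.3971.
W = η·Q_H = 0.3971 × 418 = 166 kJ.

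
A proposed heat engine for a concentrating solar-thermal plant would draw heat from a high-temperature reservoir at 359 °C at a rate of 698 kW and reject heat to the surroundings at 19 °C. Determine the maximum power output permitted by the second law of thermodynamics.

Ẇ_max ≈ 375.4 kW

T_H = 359 °C → 359 + 273.15 = 632.15 K.
T_C = 19 °C → 19 + 273.15 = 292.15 K.
No engine can exceed the Carnot limit: η_max = 1 − T_C/T_H = 1 − 292.15/632.15 = 0.5378.
W_max = η_max · Q_H = 0.5378 × 698 = 375.4 kW.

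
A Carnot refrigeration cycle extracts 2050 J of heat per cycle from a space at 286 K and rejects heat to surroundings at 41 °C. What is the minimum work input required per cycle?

T_H = 41 °C → 41 + 273.15 = 314.15 K.
Carnot COP: COP_R = T_C/(T_H − T_C) = 286.00/28.15 = 10.1599.
W = Q_C/COP_R = 2050/10.1599 = 202 J.

W_in ≈ 202 J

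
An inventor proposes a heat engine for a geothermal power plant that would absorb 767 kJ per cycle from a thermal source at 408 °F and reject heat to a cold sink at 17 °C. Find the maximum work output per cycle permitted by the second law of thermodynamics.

W_max ≈ 305 kJ

T_H = 408 °F → (408 − 32) × 5/9 = 208.89 °C = 482.04 K.
T_C = 17 °C → 17 + 273.15 = 290.15 K.
No engine can exceed the Carnot limit: η_max = 1 − T_C/T_H = 1 − 290.15/482.04 = 0.3981.
W_max = η_max · Q_H = 0.3981 × 767 = 305 kJ.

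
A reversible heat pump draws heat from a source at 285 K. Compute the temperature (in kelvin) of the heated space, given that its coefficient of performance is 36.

COP_HP = T_H/(T_H − T_C) ⇒ T_H = T_C·COP_HP/(COP_HP − 1) = 285.00 × 36/(36 − 1) = 293 K.

T_H ≈ 293 K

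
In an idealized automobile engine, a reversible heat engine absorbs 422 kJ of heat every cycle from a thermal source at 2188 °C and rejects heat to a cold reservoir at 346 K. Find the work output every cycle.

W ≈ 363 kJ

T_H = 2188 °C → 2188 + 273.15 = 2461.15 K.
For a reversible engine, η = 1 − T_C/T_H = 1 − 346.00/2461.15 = 0.8594.
W = η·Q_H = 0.8594 × 422 = 363 kJ.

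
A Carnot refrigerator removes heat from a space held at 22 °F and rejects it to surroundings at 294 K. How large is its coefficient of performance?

COP_R ≈ 10.13

T_C = 22 °F → (22 − 32) × 5/9 = -5.56 °C = 267.59 K.
For a reversible refrigerator, COP_R = T_C/(T_H − T_C) = 267.59/(294.00 − 267.59) = 10.13.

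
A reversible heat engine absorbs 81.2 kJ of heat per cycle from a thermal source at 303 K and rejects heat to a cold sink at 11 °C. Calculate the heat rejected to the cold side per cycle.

Q_C ≈ 76.15 kJ

T_C = 11 °C → 11 + 273.15 = 284.15 K.
η_rev = 1 − T_C/T_H = 1 − 284.15/303.00 = 0.0622.
For a reversible cycle Q_C/Q_H = T_C/T_H, so Q_C = 81.2 × 284.15/303.00 = 76.15 kJ.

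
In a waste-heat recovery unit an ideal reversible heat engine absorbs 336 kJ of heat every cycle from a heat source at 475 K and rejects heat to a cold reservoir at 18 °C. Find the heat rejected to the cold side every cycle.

T_C = 18 °C → 18 + 273.15 = 291.15 K.
Since the cycle is reversible, η = 1 − T_C/T_H = 1 − 291.15/475.00 = 0.3871.
For a reversible cycle Q_C/Q_H = T_C/T_H, so Q_C = 336 × 291.15/475.00 = 206 kJ.

Q_C ≈ 206 kJ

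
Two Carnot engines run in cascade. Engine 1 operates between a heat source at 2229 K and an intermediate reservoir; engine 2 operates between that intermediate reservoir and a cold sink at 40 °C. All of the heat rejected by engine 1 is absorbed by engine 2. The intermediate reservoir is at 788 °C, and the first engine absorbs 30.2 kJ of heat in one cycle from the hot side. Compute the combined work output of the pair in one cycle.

T_C = 40 °C → 40 + 273.15 = 313.15 K.
Two reversible stages in series are equivalent to a single Carnot engine between T_H and T_C, so η_total = 1 − T_C/T_H = 1 − 313.15/2229.00 = 0.8595.
W_total = η_total · Q_H = 0.8595 × 30.2 = 26.0 kJ.

W_total ≈ 26.0 kJ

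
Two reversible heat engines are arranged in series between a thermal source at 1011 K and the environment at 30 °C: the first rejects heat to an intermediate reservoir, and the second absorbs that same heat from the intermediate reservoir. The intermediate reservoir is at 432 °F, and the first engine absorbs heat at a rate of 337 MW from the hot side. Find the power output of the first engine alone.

T_C = 30 °C → 30 + 273.15 = 303.15 K.
T_m = 432 °F → (432 − 32) × 5/9 = 222.22 °C = 495.37 K.
First-stage efficiency η₁ = 1 − T_m/T_H = 1 − 495.37/1011.00 = 0.5100.
W₁ = η₁·Q_H = 0.5100 × 337 = 172 MW.

Ẇ₁ ≈ 172 MW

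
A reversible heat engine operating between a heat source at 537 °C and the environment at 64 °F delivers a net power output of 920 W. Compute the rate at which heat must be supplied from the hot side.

Q̇_H ≈ 1435 W

T_H = 537 °C → 537 + 273.15 = 810.15 K.
T_C = 64 °F → (64 − 32) × 5/9 = 17.78 °C = 290.93 K.
For a reversible engine, η = 1 − T_C/T_H = 1 − 290.93/810.15 = 0.6409.
Q_H = W/η = 920/0.6409 = 1435 W.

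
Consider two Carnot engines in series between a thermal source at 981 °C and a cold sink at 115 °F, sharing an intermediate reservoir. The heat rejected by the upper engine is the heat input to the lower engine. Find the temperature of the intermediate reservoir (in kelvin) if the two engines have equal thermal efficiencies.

T_m ≈ 633 K

T_H = 981 °C → 981 + 273.15 = 1254.15 K.
T_C = 115 °F → (115 − 32) × 5/9 = 46.11 °C = 319.26 K.
Equal efficiencies require 1 − T_m/T_H = 1 − T_C/T_m, i.e. T_m/T_H = T_C/T_m, so T_m = √(T_H·T_C) = √(1254.15 × 319.26) = 633 K.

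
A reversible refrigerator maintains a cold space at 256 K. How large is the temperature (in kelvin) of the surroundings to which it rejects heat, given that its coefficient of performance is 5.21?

COP_R = T_C/(T_H − T_C) ⇒ T_H = T_C·(1 + 1/COP_R) = 256.00 × (1 + 1/5.21) = 305 K.

T_H ≈ 305 K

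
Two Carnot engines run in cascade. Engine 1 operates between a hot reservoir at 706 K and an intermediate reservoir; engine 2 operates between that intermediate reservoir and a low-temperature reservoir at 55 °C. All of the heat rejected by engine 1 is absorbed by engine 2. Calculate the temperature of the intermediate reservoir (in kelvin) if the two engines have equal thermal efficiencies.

T_m ≈ 481 K

T_C = 55 °C → 55 + 273.15 = 328.15 K.
Equal efficiencies require 1 − T_m/T_H = 1 − T_C/T_m, i.e. T_m/T_H = T_C/T_m, so T_m = √(T_H·T_C) = √(706.00 × 328.15) = 481 K.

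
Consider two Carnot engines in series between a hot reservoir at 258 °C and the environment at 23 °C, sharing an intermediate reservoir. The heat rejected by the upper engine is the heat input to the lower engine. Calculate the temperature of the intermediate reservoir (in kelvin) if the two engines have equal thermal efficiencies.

T_H = 258 °C → 258 + 273.15 = 531.15 K.
T_C = 23 °C → 23 + 273.15 = 296.15 K.
Equal efficiencies require 1 − T_m/T_H = 1 − T_C/T_m, i.e. T_m/T_H = T_C/T_m, so T_m = √(T_H·T_C) = √(531.15 × 296.15) = 397 K.

T_m ≈ 397 K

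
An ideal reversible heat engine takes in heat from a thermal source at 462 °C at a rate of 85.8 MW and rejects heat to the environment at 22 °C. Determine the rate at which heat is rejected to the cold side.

Q̇_C ≈ 34.45 MW

T_H = 462 °C → 462 + 273.15 = 735.15 K.
T_C = 22 °C → 22 + 273.15 = 295.15 K.
η_rev = 1 − T_C/T_H = 1 − 295.15/735.15 = 0.5985.
For a reversible cycle Q_C/Q_H = T_C/T_H, so Q_C = 85.8 × 295.15/735.15 = 34.45 MW.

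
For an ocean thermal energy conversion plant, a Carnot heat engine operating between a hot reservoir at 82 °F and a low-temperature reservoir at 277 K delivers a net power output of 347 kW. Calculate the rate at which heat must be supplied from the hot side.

Q̇_H ≈ 4360 kW

T_H = 82 °F → (82 − 32) × 5/9 = 27.78 °C = 300.93 K.
η_rev = 1 − T_C/T_H = 1 − 277.00/300.93 = 0.0795.
Q_H = W/η = 347/0.0795 = 4360 kW.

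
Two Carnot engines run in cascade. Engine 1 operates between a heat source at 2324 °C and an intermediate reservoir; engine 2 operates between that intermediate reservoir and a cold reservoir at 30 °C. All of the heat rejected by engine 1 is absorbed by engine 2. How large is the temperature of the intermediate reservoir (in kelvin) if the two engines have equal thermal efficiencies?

T_m ≈ 887.3 K

T_H = 2324 °C → 2324 + 273.15 = 2597.15 K.
T_C = 30 °C → 30 + 273.15 = 303.15 K.
Equal efficiencies require 1 − T_m/T_H = 1 − T_C/T_m, i.e. T_m/T_H = T_C/T_m, so T_m = √(T_H·T_C) = √(2597.15 × 303.15) = 887.3 K.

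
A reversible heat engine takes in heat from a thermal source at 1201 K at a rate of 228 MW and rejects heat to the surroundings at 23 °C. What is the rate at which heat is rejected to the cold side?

T_C = 23 °C → 23 + 273.15 = 296.15 K.
Since the cycle is reversible, η = 1 − T_C/T_H = 1 − 296.15/1201.00 = 0.7534.
For a reversible cycle Q_C/Q_H = T_C/T_H, so Q_C = 228 × 296.15/1201.00 = 56.2 MW.

Q̇_C ≈ 56.2 MW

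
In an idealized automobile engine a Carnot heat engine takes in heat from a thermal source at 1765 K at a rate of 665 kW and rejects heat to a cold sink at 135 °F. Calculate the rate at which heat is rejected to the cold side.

Q̇_C ≈ 124 kW

T_C = 135 °F → (135 − 32) × 5/9 = 57.22 °C = 330.37 K.
The Carnot efficiency is η = 1 − T_C/T_H = 1 − 330.37/1765.00 = 0.8128.
For a reversible cycle Q_C/Q_H = T_C/T_H, so Q_C = 665 × 330.37/1765.00 = 124 kW.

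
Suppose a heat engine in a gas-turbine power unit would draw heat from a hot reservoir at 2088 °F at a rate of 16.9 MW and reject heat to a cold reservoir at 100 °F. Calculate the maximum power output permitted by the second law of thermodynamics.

T_H = 2088 °F → (2088 − 32) × 5/9 = 1142.22 °C = 1415.37 K.
T_C = 100 °F → (100 − 32) × 5/9 = 37.78 °C = 310.93 K.
No engine can exceed the Carnot limit: η_max = 1 − T_C/T_H = 1 − 310.93/1415.37 = 0.7803.
W_max = η_max · Q_H = 0.7803 × 16.9 = 13.19 MW.

Ẇ_max ≈ 13.19 MW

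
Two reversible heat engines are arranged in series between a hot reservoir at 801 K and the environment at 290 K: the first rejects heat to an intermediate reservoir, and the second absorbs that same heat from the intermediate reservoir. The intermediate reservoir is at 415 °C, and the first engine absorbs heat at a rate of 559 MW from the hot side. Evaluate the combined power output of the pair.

Two reversible stages in series are equivalent to a single Carnot engine between T_H and T_C, so η_total = 1 − T_C/T_H = 1 − 290.00/801.00 = 0.6380.
W_total = η_total · Q_H = 0.6380 × 559 = 357 MW.

Ẇ_total ≈ 357 MW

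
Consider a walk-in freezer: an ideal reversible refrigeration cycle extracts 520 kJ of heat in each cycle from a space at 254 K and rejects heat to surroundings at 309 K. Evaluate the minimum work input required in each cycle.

Carnot COP: COP_R = T_C/(T_H − T_C) = 254.00/55.00 = 4.6182.
W = Q_C/COP_R = 520/4.6182 = 112.6 kJ.

W_in ≈ 112.6 kJ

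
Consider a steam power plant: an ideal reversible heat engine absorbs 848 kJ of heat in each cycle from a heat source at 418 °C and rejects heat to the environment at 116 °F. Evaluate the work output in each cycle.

T_H = 418 °C → 418 + 273.15 = 691.15 K.
T_C = 116 °F → (116 − 32) × 5/9 = 46.67 °C = 319.82 K.
The Carnot efficiency is η = 1 − T_C/T_H = 1 − 319.82/691.15 = 0.5373.
W = η·Q_H = 0.5373 × 848 = 456 kJ.

W ≈ 456 kJ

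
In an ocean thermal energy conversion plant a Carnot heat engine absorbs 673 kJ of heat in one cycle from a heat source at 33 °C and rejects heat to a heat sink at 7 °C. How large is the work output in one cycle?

T_H = 33 °C → 33 + 273.15 = 306.15 K.
T_C = 7 °C → 7 + 273.15 = 280.15 K.
The Carnot efficiency is η = 1 − T_C/T_H = 1 − 280.15/306.15 = 0.0849.
W = η·Q_H = 0.0849 × 673 = 57.2 kJ.

W ≈ 57.2 kJ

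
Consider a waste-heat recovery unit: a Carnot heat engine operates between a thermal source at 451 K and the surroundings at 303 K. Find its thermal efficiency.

η ≈ 0.328

Carnot efficiency: η = 1 − T_C/T_H = 1 − 303.00/451.00 = 0.328.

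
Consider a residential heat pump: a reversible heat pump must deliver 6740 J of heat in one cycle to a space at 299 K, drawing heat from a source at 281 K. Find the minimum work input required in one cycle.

COP_HP = T_H/(T_H − T_C) = 299.00/18.00 = 16.6111.
W = Q_H/COP_HP = 6740/16.6111 = 406 J.

W_in ≈ 406 J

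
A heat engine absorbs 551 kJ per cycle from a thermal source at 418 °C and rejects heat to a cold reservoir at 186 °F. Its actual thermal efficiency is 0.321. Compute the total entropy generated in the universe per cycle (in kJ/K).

ΔS_univ ≈ 0.2458 kJ/K

T_H = 418 °C → 418 + 273.15 = 691.15 K.
T_C = 186 °F → (186 − 32) × 5/9 = 85.56 °C = 358.71 K.
W = η·Q_H = 0.321 × 551 = 176.9 kJ, so Q_C = Q_H − W = 374.1 kJ.
Reservoir entropy changes: ΔS_H = −Q_H/T_H = −551/691.15 = -0.7972 kJ/K and ΔS_C = +Q_C/T_C = 374.1/358.71 = 1.043 kJ/K.
ΔS_univ = −Q_H/T_H + Q_C/T_C = 0.2458 kJ/K (> 0, since η = 0.321 < η_Carnot = 0.481).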